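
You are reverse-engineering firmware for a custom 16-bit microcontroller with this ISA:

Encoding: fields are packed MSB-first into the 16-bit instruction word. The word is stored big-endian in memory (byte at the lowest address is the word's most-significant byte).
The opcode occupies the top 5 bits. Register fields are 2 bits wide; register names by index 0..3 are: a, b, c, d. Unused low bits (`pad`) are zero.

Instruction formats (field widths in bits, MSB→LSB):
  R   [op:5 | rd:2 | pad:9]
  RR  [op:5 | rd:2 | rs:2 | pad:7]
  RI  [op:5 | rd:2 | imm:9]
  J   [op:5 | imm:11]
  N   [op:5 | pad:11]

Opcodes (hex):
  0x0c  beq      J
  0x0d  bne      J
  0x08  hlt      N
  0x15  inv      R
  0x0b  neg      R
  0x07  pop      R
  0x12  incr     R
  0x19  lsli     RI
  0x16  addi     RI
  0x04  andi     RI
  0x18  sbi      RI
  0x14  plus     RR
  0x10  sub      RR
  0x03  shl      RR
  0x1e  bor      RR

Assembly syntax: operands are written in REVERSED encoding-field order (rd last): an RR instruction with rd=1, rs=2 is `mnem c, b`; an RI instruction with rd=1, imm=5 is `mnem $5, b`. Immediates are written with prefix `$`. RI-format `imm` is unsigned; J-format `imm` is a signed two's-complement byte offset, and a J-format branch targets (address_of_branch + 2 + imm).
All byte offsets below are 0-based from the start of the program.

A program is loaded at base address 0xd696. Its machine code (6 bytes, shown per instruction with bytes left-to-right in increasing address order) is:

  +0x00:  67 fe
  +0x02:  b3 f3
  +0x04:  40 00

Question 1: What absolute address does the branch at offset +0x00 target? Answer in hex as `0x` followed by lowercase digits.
0xd696

off 0x00: read 67 fe as big → 0x67fe
  top 5b → 0xc → beq [J]
  [10:0] imm=2046 (s11→-2) = $-2
  target = base 0xd696 + off 0x00 + 2 + imm -2 = 0xd696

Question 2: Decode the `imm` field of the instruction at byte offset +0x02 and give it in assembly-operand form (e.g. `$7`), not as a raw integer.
@+02  big-endian(b3 f3) = 0xb3f3
  opcode bits[15:11]=0x16: addi/RI
  [10:9] rd=1 = b
  [8:0] imm=499 = $499

$499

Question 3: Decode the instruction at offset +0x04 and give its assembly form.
hlt

+0x04: 40 00 ⇒ word 0x4000 (big)
  opcode bits[15:11]=0x8: hlt/N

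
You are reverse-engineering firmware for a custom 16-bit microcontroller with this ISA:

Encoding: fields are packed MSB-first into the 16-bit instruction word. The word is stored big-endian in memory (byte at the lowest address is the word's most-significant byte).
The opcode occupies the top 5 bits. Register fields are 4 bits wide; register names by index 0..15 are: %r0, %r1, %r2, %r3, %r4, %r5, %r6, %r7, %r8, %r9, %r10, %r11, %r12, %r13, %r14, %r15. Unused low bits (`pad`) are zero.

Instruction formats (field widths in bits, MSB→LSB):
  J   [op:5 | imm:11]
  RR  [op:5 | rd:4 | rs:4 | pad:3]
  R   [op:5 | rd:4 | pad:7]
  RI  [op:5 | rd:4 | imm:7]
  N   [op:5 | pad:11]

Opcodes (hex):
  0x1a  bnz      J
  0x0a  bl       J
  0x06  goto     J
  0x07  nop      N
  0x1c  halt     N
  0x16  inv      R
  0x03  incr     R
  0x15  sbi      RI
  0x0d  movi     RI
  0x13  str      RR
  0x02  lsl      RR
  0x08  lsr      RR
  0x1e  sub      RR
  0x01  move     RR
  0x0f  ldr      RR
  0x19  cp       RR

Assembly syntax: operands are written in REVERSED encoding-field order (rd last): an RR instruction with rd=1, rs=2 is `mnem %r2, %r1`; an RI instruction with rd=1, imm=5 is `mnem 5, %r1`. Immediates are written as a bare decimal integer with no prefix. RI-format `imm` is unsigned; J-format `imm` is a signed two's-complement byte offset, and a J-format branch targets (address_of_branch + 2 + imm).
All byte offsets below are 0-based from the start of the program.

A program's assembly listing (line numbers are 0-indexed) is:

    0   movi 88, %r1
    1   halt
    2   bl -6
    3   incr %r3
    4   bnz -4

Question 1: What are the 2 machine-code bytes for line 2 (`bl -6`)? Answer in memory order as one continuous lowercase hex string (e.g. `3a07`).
line 2 (bl): pack op=0xa:5|imm=-6:11 = 0x57fa; big→ 57 fa

57fa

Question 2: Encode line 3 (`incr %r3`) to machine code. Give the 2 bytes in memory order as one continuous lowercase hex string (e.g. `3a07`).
L3: incr op=0x3:5|rd=3:4|pad=0:7 ⇒ 0x1980 ⇒ big 19 80

1980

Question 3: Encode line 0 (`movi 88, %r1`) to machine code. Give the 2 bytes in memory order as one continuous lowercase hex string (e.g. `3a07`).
L0: movi op=0xd:5|rd=1:4|imm=88:7 ⇒ 0x68d8 ⇒ big 68 d8

68d8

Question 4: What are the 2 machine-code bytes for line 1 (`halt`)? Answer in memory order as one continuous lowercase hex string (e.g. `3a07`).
L1: halt op=0x1c:5|pad=0:11 ⇒ 0xe000 ⇒ big e0 00

e000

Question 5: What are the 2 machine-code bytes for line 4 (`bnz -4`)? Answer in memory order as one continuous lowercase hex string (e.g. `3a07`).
d7fc

4. bnz fields op=0x1a:5|imm=-4:11 → word d7fch → d7 fc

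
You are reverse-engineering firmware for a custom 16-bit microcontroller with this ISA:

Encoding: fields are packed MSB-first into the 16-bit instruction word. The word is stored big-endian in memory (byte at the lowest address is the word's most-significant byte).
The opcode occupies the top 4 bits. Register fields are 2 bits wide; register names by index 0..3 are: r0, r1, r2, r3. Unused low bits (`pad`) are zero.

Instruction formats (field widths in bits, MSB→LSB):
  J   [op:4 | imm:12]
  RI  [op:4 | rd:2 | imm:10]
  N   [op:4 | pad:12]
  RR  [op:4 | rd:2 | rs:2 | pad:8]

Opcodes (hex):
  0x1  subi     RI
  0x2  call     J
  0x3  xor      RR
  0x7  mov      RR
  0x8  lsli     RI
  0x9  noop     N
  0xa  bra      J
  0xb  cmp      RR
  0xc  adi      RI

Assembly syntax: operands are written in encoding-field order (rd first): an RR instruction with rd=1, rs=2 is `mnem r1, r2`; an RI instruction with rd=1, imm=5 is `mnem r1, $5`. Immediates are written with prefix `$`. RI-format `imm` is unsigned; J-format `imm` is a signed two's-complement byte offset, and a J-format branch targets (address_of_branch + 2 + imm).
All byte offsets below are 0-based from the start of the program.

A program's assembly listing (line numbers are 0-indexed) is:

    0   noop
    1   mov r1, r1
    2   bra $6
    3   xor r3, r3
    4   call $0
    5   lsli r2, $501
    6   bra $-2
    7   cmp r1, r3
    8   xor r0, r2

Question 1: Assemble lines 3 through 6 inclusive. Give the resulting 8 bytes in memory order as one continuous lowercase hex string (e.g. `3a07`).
3f00200089f5affe

line 3 (xor): pack op=0x3:4|rd=3:2|rs=3:2|pad=0:8 = 0x3f00; big→ 3f 00
line 4 (call): pack op=0x2:4|imm=0:12 = 0x2000; big→ 20 00
line 5 (lsli): pack op=0x8:4|rd=2:2|imm=501:10 = 0x89f5; big→ 89 f5
line 6 (bra): pack op=0xa:4|imm=-2:12 = 0xaffe; big→ af fe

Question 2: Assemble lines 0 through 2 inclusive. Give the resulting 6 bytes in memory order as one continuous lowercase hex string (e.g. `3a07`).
90007500a006

L0: noop op=0x9:4|pad=0:12 ⇒ 0x9000 ⇒ big 90 00
L1: mov op=0x7:4|rd=1:2|rs=1:2|pad=0:8 ⇒ 0x7500 ⇒ big 75 00
L2: bra op=0xa:4|imm=6:12 ⇒ 0xa006 ⇒ big a0 06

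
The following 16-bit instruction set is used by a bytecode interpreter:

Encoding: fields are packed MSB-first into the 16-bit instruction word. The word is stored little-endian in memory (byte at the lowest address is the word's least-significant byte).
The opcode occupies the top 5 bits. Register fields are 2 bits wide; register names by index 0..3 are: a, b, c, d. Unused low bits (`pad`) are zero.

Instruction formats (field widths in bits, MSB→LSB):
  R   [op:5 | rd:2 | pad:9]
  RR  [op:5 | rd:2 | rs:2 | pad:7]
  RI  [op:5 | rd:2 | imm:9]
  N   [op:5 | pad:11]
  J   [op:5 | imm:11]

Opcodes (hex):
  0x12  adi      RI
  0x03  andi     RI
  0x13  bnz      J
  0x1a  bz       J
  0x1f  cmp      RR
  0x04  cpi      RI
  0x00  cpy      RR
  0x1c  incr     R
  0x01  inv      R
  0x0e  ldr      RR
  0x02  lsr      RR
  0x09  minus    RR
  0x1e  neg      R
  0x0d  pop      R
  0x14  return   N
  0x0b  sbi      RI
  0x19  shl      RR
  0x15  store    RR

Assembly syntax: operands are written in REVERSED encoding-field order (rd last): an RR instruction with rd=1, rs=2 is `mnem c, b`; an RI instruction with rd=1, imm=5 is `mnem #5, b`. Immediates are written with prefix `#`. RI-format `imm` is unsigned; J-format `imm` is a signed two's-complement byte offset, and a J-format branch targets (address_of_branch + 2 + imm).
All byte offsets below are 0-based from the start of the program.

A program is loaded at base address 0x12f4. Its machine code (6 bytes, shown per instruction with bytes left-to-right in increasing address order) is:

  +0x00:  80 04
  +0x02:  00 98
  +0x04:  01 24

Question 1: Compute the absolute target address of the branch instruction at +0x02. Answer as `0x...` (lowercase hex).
+0x02: 00 98 ⇒ word 0x9800 (little)
  top 5b → 0x13 → bnz [J]
  imm: (w>>0)&0x7ff=0x0 → #0
  target = base 0x12f4 + off 0x02 + 2 + imm 0 = 0x12f8

0x12f8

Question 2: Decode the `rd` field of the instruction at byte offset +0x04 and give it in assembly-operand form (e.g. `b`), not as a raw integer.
c

@+04  little-endian(01 24) = 0x2401
  op=0x2401>>11=0x4 ⇒ cpi (RI)
  rd: (w>>9)&0x3=0x2 → c
  imm: (w>>0)&0x1ff=0x1 → #1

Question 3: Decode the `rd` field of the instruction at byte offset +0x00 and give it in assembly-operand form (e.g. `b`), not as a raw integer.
c

+0x00: 80 04 ⇒ word 0x0480 (little)
  op=0x0480>>11=0x0 ⇒ cpy (RR)
  rd: (w>>9)&0x3=0x2 → c
  rs: (w>>7)&0x3=0x1 → b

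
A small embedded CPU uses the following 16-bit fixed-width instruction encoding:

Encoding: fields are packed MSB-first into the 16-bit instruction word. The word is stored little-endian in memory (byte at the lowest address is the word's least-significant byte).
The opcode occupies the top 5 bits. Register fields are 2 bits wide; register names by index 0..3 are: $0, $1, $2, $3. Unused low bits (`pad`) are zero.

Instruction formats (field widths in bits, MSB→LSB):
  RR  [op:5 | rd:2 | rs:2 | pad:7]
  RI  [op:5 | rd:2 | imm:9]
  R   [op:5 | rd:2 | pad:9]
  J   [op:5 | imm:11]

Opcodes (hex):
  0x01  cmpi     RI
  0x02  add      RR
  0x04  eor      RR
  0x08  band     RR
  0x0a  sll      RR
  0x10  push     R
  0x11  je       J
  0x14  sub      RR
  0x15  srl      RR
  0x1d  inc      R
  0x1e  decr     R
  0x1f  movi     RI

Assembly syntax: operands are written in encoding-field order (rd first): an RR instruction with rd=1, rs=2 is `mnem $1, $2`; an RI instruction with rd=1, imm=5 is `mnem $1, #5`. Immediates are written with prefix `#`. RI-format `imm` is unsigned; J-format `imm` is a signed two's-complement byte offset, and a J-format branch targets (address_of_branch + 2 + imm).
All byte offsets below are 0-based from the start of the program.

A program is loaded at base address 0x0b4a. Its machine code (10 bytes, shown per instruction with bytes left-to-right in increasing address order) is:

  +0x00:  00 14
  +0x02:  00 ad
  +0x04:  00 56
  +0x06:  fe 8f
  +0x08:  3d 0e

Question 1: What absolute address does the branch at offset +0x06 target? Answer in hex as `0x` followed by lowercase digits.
0x0b50

@+06  little-endian(fe 8f) = 0x8ffe
  top 5b → 0x11 → je [J]
  imm: (w>>0)&0x7ff=0x7fe (s11→-2) → #-2
  target = base 0x0b4a + off 0x06 + 2 + imm -2 = 0x0b50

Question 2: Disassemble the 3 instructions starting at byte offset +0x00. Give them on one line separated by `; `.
@+00  little-endian(00 14) = 0x1400
  op=0x1400>>11=0x2 ⇒ add (RR)
  rd@[10:9]=0x2 ⇒ $2
  rs@[8:7]=0x0 ⇒ $0
@+02  little-endian(00 ad) = 0xad00
  op=0xad00>>11=0x15 ⇒ srl (RR)
  rd@[10:9]=0x2 ⇒ $2
  rs@[8:7]=0x2 ⇒ $2
@+04  little-endian(00 56) = 0x5600
  op=0x5600>>11=0xa ⇒ sll (RR)
  rd@[10:9]=0x3 ⇒ $3
  rs@[8:7]=0x0 ⇒ $0

add $2, $0; srl $2, $2; sll $3, $0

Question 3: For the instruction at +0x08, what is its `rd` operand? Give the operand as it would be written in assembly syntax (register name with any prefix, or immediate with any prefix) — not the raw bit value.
$3

off 0x08: read 3d 0e as little → 0x0e3d
  opcode bits[15:11]=0x1: cmpi/RI
  [10:9] rd=3 = $3
  [8:0] imm=61 = #61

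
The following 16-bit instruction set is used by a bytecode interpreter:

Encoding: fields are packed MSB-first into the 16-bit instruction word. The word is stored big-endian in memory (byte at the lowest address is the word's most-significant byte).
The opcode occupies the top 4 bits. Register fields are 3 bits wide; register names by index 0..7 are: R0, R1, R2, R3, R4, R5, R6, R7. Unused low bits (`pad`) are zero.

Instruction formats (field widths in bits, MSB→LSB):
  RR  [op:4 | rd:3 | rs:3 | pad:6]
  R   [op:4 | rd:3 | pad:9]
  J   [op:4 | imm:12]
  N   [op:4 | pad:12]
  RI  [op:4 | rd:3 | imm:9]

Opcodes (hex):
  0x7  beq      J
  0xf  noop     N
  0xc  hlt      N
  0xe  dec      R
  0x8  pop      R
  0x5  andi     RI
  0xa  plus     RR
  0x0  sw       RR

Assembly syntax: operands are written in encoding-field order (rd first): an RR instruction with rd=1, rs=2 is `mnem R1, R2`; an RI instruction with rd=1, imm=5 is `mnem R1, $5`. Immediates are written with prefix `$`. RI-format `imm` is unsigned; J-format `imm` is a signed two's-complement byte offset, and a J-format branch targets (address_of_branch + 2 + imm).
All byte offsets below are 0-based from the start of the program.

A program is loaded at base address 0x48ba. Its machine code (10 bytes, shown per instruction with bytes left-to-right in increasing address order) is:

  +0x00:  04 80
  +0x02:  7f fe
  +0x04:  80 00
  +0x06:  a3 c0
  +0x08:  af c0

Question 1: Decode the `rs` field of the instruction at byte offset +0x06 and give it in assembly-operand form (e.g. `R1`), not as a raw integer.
@+06  big-endian(a3 c0) = 0xa3c0
  op=0xa3c0>>12=0xa ⇒ plus (RR)
  rd: (w>>9)&0x7=0x1 → R1
  rs: (w>>6)&0x7=0x7 → R7

R7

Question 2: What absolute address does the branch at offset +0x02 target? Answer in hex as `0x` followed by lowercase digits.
+0x02: 7f fe ⇒ word 0x7ffe (big)
  opcode bits[15:12]=0x7: beq/J
  [11:0] imm=4094 (s12→-2) = $-2
  target = base 0x48ba + off 0x02 + 2 + imm -2 = 0x48bc

0x48bc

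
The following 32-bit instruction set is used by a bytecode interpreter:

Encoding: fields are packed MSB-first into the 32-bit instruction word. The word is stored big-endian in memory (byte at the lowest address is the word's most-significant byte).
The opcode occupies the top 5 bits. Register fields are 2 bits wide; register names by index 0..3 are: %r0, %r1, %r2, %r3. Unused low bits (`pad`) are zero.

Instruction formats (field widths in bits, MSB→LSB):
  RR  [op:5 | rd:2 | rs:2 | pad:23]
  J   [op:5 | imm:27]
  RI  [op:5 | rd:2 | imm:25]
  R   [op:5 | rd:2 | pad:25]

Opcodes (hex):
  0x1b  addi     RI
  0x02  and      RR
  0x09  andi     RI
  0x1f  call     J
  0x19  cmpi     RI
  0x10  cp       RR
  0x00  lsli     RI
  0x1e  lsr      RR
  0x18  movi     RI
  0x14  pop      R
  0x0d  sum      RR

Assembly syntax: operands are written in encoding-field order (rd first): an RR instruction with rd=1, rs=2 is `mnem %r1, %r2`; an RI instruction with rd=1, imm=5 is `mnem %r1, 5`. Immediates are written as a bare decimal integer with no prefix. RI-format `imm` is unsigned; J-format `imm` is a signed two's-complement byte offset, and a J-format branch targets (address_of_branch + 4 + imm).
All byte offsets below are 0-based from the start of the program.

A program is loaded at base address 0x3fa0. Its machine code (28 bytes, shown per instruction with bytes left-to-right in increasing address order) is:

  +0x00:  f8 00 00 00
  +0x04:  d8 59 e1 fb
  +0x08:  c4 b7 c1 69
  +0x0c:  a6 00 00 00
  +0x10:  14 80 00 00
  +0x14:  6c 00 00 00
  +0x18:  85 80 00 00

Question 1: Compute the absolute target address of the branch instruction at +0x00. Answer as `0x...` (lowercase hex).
0x3fa4

+0x00: f8 00 00 00 ⇒ word 0xf8000000 (big)
  opcode bits[31:27]=0x1f: call/J
  imm: (w>>0)&0x7ffffff=0x0 → 0
  target = base 0x3fa0 + off 0x00 + 4 + imm 0 = 0x3fa4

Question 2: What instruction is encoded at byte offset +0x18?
[18] 85 80 00 00 → 0x85800000
  top 5b → 0x10 → cp [RR]
  rd: (w>>25)&0x3=0x2 → %r2
  rs: (w>>23)&0x3=0x3 → %r3

cp %r2, %r3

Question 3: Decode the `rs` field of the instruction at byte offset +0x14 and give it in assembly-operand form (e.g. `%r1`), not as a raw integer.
%r0

+0x14: 6c 00 00 00 ⇒ word 0x6c000000 (big)
  op=0x6c000000>>27=0xd ⇒ sum (RR)
  [26:25] rd=2 = %r2
  [24:23] rs=0 = %r0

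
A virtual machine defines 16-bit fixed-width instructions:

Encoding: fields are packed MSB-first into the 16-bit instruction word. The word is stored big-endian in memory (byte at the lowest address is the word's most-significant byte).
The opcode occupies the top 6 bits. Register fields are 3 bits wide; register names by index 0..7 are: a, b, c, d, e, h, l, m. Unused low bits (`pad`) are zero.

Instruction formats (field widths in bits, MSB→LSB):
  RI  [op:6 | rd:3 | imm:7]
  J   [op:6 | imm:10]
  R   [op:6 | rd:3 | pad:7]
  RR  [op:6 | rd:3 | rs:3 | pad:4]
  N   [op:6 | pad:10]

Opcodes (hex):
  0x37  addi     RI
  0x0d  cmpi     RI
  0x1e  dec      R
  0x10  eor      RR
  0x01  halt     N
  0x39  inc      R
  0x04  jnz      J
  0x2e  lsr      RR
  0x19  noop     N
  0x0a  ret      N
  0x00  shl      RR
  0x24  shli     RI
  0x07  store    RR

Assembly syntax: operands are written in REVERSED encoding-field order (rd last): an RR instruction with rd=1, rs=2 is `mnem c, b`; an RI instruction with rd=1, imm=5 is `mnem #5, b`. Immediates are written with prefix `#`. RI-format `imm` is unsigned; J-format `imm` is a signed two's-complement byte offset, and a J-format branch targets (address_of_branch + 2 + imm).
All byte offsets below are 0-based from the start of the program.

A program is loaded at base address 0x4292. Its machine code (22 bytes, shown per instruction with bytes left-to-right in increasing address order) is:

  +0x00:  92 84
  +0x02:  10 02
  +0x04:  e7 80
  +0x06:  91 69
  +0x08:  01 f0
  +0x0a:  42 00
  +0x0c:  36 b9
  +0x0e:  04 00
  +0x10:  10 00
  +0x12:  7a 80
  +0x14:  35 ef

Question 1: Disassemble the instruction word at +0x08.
off 0x08: read 01 f0 as big → 0x01f0
  op=0x01f0>>10=0x0 ⇒ shl (RR)
  [9:7] rd=3 = d
  [6:4] rs=7 = m

shl m, d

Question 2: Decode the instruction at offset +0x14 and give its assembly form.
+0x14: 35 ef ⇒ word 0x35ef (big)
  op=0x35ef>>10=0xd ⇒ cmpi (RI)
  rd: (w>>7)&0x7=0x3 → d
  imm: (w>>0)&0x7f=0x6f → #111

cmpi #111, d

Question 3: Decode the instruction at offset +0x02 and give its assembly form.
[02] 10 02 → 0x1002
  top 6b → 0x4 → jnz [J]
  imm@[9:0]=0x2 ⇒ #2

jnz #2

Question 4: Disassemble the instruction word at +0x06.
shli #105, c

off 0x06: read 91 69 as big → 0x9169
  top 6b → 0x24 → shli [RI]
  rd@[9:7]=0x2 ⇒ c
  imm@[6:0]=0x69 ⇒ #105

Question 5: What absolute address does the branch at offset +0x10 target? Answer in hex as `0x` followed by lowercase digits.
+0x10: 10 00 ⇒ word 0x1000 (big)
  top 6b → 0x4 → jnz [J]
  imm@[9:0]=0x0 ⇒ #0
  target = base 0x4292 + off 0x10 + 2 + imm 0 = 0x42a4

0x42a4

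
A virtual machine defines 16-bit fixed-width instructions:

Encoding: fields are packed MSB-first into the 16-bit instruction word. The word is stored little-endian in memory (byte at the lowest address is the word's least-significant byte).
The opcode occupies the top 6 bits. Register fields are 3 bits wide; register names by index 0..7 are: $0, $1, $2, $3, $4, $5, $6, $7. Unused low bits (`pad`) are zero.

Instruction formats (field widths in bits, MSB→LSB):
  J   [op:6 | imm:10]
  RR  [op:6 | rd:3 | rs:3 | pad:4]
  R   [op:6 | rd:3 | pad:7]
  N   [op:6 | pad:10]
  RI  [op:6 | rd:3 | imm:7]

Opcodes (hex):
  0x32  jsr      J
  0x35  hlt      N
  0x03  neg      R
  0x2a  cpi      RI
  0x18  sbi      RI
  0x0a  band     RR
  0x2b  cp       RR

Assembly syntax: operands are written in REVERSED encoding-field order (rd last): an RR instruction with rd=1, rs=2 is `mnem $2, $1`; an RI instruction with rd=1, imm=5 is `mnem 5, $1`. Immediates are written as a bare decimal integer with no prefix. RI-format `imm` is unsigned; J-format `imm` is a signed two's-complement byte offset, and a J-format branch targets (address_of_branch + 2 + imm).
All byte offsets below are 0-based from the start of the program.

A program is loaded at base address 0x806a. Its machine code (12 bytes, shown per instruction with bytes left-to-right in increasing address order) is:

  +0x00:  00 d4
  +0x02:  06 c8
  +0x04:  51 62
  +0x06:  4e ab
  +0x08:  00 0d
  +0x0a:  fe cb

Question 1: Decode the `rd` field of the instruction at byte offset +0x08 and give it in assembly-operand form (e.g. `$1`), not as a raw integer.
@+08  little-endian(00 0d) = 0x0d00
  opcode bits[15:10]=0x3: neg/R
  [9:7] rd=2 = $2

$2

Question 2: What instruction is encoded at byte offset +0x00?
hlt

[00] 00 d4 → 0xd400
  opcode bits[15:10]=0x35: hlt/N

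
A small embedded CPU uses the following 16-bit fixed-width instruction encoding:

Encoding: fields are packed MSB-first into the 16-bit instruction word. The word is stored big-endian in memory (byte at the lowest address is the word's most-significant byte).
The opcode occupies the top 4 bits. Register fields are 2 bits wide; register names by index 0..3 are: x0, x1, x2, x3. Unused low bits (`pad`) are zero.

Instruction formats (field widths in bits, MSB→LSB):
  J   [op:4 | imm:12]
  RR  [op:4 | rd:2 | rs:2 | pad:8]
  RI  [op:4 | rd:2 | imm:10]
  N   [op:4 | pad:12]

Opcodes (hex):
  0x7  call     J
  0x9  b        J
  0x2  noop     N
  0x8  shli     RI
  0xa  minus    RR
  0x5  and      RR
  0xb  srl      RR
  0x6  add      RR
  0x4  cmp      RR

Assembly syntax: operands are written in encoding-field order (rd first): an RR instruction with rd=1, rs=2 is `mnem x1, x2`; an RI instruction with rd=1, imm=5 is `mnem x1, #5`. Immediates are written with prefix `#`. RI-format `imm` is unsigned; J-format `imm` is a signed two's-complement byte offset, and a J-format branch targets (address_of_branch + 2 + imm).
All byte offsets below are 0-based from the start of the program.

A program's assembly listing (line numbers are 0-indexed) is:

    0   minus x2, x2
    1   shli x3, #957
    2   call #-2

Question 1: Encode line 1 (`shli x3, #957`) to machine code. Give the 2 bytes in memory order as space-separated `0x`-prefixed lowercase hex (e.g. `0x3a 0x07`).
L1: shli op=0x8:4|rd=3:2|imm=957:10 ⇒ 0x8fbd ⇒ big 8f bd

0x8f 0xbd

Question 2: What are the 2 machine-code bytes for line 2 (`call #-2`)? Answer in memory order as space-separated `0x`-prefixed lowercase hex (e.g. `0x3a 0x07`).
0x7f 0xfe

L2: call op=0x7:4|imm=-2:12 ⇒ 0x7ffe ⇒ big 7f fe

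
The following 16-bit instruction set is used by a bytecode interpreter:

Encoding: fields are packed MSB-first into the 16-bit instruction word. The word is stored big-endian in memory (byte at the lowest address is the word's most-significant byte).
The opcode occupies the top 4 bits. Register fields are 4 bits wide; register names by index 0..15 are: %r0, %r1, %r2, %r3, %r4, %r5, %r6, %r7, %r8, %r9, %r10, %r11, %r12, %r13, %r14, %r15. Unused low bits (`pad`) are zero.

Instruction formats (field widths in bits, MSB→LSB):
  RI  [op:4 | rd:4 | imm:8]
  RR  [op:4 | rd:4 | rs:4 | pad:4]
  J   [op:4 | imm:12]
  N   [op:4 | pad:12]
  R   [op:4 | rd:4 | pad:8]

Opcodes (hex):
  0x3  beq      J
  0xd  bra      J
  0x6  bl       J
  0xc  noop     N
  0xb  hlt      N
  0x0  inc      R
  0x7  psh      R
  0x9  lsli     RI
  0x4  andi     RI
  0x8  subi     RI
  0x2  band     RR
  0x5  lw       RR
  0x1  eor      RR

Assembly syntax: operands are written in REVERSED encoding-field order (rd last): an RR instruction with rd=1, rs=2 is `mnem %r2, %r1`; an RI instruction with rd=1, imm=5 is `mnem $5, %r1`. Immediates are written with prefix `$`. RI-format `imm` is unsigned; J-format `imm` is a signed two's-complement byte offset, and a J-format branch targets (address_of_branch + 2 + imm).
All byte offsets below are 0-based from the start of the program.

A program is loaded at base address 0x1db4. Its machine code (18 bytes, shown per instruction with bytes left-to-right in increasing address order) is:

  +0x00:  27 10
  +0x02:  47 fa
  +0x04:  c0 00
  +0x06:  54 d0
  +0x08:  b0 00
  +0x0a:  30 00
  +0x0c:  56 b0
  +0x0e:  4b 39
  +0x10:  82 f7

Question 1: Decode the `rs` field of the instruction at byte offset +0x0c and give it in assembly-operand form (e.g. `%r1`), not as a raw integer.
%r11

off 0x0c: read 56 b0 as big → 0x56b0
  op=0x56b0>>12=0x5 ⇒ lw (RR)
  [11:8] rd=6 = %r6
  [7:4] rs=11 = %r11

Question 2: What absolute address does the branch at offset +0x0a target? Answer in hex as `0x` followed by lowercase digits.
off 0x0a: read 30 00 as big → 0x3000
  op=0x3000>>12=0x3 ⇒ beq (J)
  imm: (w>>0)&0xfff=0x0 → $0
  target = base 0x1db4 + off 0x0a + 2 + imm 0 = 0x1dc0

0x1dc0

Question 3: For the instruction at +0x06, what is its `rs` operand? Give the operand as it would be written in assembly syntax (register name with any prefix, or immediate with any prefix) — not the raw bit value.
%r13

off 0x06: read 54 d0 as big → 0x54d0
  opcode bits[15:12]=0x5: lw/RR
  [11:8] rd=4 = %r4
  [7:4] rs=13 = %r13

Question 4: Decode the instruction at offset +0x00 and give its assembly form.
@+00  big-endian(27 10) = 0x2710
  op=0x2710>>12=0x2 ⇒ band (RR)
  [11:8] rd=7 = %r7
  [7:4] rs=1 = %r1

band %r1, %r7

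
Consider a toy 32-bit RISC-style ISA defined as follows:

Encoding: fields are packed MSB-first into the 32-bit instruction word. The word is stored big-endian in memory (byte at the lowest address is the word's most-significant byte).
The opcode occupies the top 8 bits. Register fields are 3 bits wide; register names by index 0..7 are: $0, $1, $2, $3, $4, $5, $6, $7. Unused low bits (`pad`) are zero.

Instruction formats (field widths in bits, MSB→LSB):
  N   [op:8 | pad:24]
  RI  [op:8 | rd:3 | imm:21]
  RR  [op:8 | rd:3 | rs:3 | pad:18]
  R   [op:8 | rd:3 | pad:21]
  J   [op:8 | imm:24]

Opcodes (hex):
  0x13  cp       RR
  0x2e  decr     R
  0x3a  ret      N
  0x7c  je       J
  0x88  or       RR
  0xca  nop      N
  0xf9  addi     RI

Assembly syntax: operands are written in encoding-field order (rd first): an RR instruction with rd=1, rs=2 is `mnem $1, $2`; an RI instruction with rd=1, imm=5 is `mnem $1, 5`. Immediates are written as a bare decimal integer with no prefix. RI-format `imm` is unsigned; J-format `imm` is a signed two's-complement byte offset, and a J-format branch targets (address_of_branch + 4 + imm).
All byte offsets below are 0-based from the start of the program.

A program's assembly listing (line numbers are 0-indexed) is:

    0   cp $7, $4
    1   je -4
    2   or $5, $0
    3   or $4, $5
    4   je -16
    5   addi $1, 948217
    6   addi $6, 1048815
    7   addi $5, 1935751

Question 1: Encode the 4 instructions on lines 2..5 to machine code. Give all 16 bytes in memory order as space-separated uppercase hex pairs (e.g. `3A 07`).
line 2 (or): pack op=0x88:8|rd=5:3|rs=0:3|pad=0:18 = 0x88a00000; big→ 88 a0 00 00
line 3 (or): pack op=0x88:8|rd=4:3|rs=5:3|pad=0:18 = 0x88940000; big→ 88 94 00 00
line 4 (je): pack op=0x7c:8|imm=-16:24 = 0x7cfffff0; big→ 7c ff ff f0
line 5 (addi): pack op=0xf9:8|rd=1:3|imm=948217:21 = 0xf92e77f9; big→ f9 2e 77 f9

88 A0 00 00 88 94 00 00 7C FF FF F0 F9 2E 77 F9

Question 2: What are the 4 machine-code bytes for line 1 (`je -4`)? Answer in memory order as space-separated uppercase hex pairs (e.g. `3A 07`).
7C FF FF FC

1. je fields op=0x7c:8|imm=-4:24 → word 7cfffffch → 7c ff ff fc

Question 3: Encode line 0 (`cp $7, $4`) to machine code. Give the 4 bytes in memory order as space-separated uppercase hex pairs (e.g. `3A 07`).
13 F0 00 00

0. cp fields op=0x13:8|rd=7:3|rs=4:3|pad=0:18 → word 13f00000h → 13 f0 00 00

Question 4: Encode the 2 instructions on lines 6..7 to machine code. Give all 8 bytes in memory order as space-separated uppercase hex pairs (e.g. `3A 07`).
L6: addi op=0xf9:8|rd=6:3|imm=1048815:21 ⇒ 0xf9d000ef ⇒ big f9 d0 00 ef
L7: addi op=0xf9:8|rd=5:3|imm=1935751:21 ⇒ 0xf9bd8987 ⇒ big f9 bd 89 87

F9 D0 00 EF F9 BD 89 87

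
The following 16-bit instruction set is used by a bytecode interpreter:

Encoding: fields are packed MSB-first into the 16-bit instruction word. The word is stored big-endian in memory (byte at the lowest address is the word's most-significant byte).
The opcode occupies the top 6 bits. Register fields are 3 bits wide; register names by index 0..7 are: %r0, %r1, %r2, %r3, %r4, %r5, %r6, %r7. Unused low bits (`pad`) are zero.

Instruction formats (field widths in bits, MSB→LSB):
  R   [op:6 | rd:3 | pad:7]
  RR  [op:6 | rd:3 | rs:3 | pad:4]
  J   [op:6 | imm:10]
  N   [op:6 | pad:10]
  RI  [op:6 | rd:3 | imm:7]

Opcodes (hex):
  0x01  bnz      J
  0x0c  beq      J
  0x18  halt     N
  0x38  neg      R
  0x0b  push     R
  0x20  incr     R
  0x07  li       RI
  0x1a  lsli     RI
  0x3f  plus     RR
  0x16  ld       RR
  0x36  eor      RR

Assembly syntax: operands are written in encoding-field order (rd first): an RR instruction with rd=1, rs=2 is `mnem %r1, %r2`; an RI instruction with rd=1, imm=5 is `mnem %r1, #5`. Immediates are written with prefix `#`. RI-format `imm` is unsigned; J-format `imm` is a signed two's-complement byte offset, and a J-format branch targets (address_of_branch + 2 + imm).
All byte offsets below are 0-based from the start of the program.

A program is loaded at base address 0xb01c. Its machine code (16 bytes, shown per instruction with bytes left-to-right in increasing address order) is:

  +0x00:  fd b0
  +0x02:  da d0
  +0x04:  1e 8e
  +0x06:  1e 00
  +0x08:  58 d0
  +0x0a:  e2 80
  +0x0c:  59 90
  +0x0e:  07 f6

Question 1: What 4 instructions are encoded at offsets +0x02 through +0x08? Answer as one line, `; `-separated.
eor %r5, %r5; li %r5, #14; li %r4, #0; ld %r1, %r5

off 0x02: read da d0 as big → 0xdad0
  top 6b → 0x36 → eor [RR]
  rd@[9:7]=0x5 ⇒ %r5
  rs@[6:4]=0x5 ⇒ %r5
off 0x04: read 1e 8e as big → 0x1e8e
  top 6b → 0x7 → li [RI]
  rd@[9:7]=0x5 ⇒ %r5
  imm@[6:0]=0xe ⇒ #14
off 0x06: read 1e 00 as big → 0x1e00
  top 6b → 0x7 → li [RI]
  rd@[9:7]=0x4 ⇒ %r4
  imm@[6:0]=0x0 ⇒ #0
off 0x08: read 58 d0 as big → 0x58d0
  top 6b → 0x16 → ld [RR]
  rd@[9:7]=0x1 ⇒ %r1
  rs@[6:4]=0x5 ⇒ %r5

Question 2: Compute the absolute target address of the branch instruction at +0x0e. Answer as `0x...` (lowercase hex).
+0x0e: 07 f6 ⇒ word 0x07f6 (big)
  opcode bits[15:10]=0x1: bnz/J
  [9:0] imm=1014 (s10→-10) = #-10
  target = base 0xb01c + off 0x0e + 2 + imm -10 = 0xb022

0xb022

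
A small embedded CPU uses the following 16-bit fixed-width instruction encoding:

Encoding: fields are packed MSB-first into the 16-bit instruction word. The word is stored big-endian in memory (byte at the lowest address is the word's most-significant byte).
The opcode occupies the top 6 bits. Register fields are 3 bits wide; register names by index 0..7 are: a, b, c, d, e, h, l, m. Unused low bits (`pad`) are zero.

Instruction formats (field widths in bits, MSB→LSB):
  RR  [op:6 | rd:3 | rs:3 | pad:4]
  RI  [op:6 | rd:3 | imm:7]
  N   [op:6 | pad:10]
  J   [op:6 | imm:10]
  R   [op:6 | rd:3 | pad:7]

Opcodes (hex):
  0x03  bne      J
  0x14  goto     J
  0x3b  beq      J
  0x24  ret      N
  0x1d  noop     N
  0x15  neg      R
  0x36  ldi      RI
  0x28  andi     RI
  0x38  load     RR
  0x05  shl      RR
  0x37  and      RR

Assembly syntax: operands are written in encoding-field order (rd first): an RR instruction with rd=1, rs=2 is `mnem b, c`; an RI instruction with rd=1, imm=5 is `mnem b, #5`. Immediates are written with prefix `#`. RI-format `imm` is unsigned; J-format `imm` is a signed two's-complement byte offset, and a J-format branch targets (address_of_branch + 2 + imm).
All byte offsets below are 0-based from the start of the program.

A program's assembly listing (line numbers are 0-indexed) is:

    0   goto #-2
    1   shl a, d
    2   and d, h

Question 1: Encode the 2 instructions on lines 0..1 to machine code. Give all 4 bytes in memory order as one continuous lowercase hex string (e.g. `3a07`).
line 0 (goto): pack op=0x14:6|imm=-2:10 = 0x53fe; big→ 53 fe
line 1 (shl): pack op=0x5:6|rd=0:3|rs=3:3|pad=0:4 = 0x1430; big→ 14 30

53fe1430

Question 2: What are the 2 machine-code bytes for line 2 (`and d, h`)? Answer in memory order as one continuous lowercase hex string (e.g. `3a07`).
2. and fields op=0x37:6|rd=3:3|rs=5:3|pad=0:4 → word ddd0h → dd d0

ddd0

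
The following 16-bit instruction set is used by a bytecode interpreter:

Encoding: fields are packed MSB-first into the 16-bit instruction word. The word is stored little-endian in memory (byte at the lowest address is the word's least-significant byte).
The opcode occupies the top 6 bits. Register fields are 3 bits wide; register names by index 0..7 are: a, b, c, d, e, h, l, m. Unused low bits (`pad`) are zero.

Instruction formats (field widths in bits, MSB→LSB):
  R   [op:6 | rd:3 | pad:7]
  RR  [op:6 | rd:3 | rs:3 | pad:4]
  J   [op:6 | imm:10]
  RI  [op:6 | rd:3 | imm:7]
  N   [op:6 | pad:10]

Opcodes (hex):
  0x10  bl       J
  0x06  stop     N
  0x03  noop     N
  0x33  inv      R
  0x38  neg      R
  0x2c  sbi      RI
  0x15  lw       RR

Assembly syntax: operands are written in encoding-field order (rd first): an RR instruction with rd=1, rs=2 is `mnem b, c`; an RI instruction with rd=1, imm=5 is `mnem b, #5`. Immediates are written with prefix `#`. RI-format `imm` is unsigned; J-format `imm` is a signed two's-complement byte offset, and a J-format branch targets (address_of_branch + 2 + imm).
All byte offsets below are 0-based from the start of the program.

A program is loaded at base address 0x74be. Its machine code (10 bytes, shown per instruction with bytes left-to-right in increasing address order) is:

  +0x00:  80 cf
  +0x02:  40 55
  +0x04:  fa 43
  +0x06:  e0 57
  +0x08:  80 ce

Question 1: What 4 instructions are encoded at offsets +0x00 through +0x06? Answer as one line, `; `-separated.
inv m; lw c, e; bl #-6; lw m, l

[00] 80 cf → 0xcf80
  op=0xcf80>>10=0x33 ⇒ inv (R)
  rd@[9:7]=0x7 ⇒ m
[02] 40 55 → 0x5540
  op=0x5540>>10=0x15 ⇒ lw (RR)
  rd@[9:7]=0x2 ⇒ c
  rs@[6:4]=0x4 ⇒ e
[04] fa 43 → 0x43fa
  op=0x43fa>>10=0x10 ⇒ bl (J)
  imm@[9:0]=0x3fa (s10→-6) ⇒ #-6
[06] e0 57 → 0x57e0
  op=0x57e0>>10=0x15 ⇒ lw (RR)
  rd@[9:7]=0x7 ⇒ m
  rs@[6:4]=0x6 ⇒ l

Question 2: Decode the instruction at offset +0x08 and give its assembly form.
inv h

+0x08: 80 ce ⇒ word 0xce80 (little)
  op=0xce80>>10=0x33 ⇒ inv (R)
  rd: (w>>7)&0x7=0x5 → h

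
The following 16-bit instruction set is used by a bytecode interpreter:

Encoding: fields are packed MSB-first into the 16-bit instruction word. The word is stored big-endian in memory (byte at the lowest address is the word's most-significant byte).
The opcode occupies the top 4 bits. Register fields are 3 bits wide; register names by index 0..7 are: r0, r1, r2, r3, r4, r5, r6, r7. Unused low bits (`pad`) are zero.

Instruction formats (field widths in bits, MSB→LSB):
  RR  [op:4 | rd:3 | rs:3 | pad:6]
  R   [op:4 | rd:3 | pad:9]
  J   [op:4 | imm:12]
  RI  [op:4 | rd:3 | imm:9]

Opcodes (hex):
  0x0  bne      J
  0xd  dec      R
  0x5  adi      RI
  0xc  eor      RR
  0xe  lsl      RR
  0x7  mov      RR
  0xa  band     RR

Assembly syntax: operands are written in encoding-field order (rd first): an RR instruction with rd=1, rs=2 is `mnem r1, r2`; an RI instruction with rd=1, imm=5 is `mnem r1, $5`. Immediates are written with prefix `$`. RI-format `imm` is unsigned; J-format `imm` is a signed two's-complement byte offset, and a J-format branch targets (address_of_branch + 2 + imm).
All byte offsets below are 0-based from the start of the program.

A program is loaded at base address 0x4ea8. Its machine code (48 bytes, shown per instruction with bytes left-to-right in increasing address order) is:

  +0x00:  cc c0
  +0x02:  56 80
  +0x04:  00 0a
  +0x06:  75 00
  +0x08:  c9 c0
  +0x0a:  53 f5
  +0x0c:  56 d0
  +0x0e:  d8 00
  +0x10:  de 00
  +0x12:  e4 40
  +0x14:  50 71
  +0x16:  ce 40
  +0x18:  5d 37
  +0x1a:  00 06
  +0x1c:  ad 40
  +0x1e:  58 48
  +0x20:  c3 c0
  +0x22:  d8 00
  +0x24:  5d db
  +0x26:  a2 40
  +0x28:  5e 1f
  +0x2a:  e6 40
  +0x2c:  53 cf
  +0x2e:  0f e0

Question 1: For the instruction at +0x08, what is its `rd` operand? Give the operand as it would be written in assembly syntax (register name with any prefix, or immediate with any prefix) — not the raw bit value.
off 0x08: read c9 c0 as big → 0xc9c0
  opcode bits[15:12]=0xc: eor/RR
  rd@[11:9]=0x4 ⇒ r4
  rs@[8:6]=0x7 ⇒ r7

r4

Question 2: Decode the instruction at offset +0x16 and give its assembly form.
eor r7, r1

@+16  big-endian(ce 40) = 0xce40
  top 4b → 0xc → eor [RR]
  rd@[11:9]=0x7 ⇒ r7
  rs@[8:6]=0x1 ⇒ r1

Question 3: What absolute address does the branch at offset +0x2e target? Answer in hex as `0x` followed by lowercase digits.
[2e] 0f e0 → 0x0fe0
  op=0x0fe0>>12=0x0 ⇒ bne (J)
  imm: (w>>0)&0xfff=0xfe0 (s12→-32) → $-32
  target = base 0x4ea8 + off 0x2e + 2 + imm -32 = 0x4eb8

0x4eb8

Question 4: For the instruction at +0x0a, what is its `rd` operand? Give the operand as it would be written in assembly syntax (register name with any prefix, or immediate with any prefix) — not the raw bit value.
[0a] 53 f5 → 0x53f5
  top 4b → 0x5 → adi [RI]
  rd@[11:9]=0x1 ⇒ r1
  imm@[8:0]=0x1f5 ⇒ $501

r1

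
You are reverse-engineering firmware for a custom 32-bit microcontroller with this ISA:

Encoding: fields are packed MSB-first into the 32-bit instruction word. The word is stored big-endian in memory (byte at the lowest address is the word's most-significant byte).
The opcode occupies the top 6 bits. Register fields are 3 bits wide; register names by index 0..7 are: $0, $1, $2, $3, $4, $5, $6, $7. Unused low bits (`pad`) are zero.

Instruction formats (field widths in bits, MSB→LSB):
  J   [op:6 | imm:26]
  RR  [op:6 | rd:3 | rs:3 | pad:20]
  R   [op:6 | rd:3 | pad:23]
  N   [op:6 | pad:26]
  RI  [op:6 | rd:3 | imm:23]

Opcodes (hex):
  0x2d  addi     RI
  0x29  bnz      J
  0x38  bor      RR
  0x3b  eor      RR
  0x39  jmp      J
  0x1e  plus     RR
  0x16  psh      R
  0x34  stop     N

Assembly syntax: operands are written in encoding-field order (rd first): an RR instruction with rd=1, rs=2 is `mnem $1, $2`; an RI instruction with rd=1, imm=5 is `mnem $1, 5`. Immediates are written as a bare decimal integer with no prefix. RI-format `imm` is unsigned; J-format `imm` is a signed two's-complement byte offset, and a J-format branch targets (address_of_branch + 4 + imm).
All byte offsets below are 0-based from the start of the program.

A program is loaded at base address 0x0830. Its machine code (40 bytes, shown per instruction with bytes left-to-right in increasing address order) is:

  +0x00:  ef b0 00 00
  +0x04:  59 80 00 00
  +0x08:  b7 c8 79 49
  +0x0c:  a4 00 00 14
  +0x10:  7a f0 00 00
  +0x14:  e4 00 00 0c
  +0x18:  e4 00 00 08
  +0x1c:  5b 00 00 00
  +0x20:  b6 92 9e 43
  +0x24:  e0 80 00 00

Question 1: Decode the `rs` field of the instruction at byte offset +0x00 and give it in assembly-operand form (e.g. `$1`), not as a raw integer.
$3

+0x00: ef b0 00 00 ⇒ word 0xefb00000 (big)
  top 6b → 0x3b → eor [RR]
  rd: (w>>23)&0x7=0x7 → $7
  rs: (w>>20)&0x7=0x3 → $3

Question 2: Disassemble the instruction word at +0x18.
[18] e4 00 00 08 → 0xe4000008
  op=0xe4000008>>26=0x39 ⇒ jmp (J)
  imm@[25:0]=0x8 ⇒ 8

jmp 8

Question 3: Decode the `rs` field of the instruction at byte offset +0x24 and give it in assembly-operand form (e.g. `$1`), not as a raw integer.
$0

+0x24: e0 80 00 00 ⇒ word 0xe0800000 (big)
  op=0xe0800000>>26=0x38 ⇒ bor (RR)
  [25:23] rd=1 = $1
  [22:20] rs=0 = $0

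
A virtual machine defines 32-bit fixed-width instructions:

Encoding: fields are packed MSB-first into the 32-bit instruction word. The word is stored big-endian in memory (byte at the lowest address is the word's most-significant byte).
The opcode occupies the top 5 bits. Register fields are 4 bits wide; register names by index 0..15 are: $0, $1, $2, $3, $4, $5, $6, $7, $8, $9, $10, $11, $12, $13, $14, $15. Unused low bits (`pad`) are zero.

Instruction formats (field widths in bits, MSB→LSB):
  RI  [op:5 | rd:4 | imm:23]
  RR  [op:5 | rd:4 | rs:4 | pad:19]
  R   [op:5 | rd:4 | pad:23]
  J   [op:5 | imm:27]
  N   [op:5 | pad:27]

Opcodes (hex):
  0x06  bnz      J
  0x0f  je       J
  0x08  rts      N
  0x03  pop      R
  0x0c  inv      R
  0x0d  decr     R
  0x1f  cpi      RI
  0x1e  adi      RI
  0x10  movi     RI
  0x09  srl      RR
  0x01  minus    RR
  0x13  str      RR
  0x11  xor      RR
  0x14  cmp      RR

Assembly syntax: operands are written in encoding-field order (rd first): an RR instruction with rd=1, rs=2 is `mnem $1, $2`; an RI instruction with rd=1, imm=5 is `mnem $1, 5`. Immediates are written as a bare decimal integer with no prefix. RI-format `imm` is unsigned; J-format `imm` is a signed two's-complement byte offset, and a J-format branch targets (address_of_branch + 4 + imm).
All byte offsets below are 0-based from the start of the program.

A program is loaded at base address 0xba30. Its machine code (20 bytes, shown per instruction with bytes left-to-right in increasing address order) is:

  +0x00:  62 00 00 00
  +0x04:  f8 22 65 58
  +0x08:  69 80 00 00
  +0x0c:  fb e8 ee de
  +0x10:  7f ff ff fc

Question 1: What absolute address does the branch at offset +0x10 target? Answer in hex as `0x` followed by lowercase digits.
@+10  big-endian(7f ff ff fc) = 0x7ffffffc
  top 5b → 0xf → je [J]
  imm@[26:0]=0x7fffffc (s27→-4) ⇒ -4
  target = base 0xba30 + off 0x10 + 4 + imm -4 = 0xba40

0xba40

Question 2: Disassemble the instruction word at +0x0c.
cpi $7, 6876894

off 0x0c: read fb e8 ee de as big → 0xfbe8eede
  op=0xfbe8eede>>27=0x1f ⇒ cpi (RI)
  rd: (w>>23)&0xf=0x7 → $7
  imm: (w>>0)&0x7fffff=0x68eede → 6876894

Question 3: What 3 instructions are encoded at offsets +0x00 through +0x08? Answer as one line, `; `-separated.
+0x00: 62 00 00 00 ⇒ word 0x62000000 (big)
  top 5b → 0xc → inv [R]
  rd: (w>>23)&0xf=0x4 → $4
+0x04: f8 22 65 58 ⇒ word 0xf8226558 (big)
  top 5b → 0x1f → cpi [RI]
  rd: (w>>23)&0xf=0x0 → $0
  imm: (w>>0)&0x7fffff=0x226558 → 2254168
+0x08: 69 80 00 00 ⇒ word 0x69800000 (big)
  top 5b → 0xd → decr [R]
  rd: (w>>23)&0xf=0x3 → $3

inv $4; cpi $0, 2254168; decr $3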